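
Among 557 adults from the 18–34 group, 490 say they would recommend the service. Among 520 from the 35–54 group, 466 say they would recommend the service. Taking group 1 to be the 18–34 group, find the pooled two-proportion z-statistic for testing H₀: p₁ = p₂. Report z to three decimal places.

p̂₁ = 490/557 = 0.87971, p̂₂ = 466/520 = 0.89615.
Pooled p̂ = (490+466)/(557+520) = 956/1077 = 0.88765.
SE = √[p̂(1−p̂)(1/n₁+1/n₂)] = √[0.88765·0.11235·(1/557+1/520)] ≈ 0.019257.
z = (p̂₁ − p̂₂)/SE = (0.87971 − 0.89615)/0.019257 = -0.01644/0.019257 = -0.854.

z = -0.854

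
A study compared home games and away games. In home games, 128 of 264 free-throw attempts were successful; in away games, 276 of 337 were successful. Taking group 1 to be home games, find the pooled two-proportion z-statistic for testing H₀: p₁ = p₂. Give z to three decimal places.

z = -8.661

Sample proportions: p̂₁ = 128/264 = 0.48485 and p̂₂ = 276/337 = 0.81899.
Pooled p̂ = (128+276)/(264+337) = 404/601 = 0.67221.
Pooled SE = √[0.2203427·0.00675524] ≈ 0.038581.
z = (p̂₁ − p̂₂)/SE = (0.48485 − 0.81899)/0.038581 = -0.33414/0.038581 = -8.661.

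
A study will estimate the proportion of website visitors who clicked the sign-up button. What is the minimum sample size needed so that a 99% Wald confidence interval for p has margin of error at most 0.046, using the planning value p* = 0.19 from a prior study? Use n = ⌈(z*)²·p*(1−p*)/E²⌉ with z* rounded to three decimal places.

n = 483

z* = 2.576 at the 99% level.
p*(1−p*) = 0.1539.
(z*)²·p*(1−p*)/E² = 6.635776·0.1539/0.002116 = 482.630.
⌈482.630⌉ = 483.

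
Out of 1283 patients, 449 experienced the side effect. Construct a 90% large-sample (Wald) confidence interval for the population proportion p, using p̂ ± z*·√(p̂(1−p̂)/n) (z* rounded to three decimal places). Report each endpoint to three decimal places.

The sample proportion is 449/1283 = 0.34996.
SE(p̂) = √(0.34996·0.65004/1283) = 0.013316.
The 90% critical value is z* = 1.645.
Margin of error: 1.645 × 0.013316 = 0.02190.
Interval: 0.34996 ± 0.02190 → (0.328, 0.372).

(0.328, 0.372)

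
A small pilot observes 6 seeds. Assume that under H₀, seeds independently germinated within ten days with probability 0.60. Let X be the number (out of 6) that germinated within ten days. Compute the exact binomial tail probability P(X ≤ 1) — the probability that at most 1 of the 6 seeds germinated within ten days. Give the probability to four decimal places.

P = 0.0410

X is binomial with n = 6 and p = 0.60.
P(X ≤ 1) = C(6,0)·0.60^0·0.40^6 + C(6,1)·0.60^1·0.40^5.
= 0.004096 + 0.036864 = 0.0410.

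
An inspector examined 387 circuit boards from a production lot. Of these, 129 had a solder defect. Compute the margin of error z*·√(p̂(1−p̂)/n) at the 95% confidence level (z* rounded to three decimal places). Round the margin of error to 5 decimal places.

ME = 0.04697

p̂ = 129/387 = 0.33333.
SE = √(p̂(1−p̂)/n) = √(0.222222/387) = 0.023963.
For 95% confidence, z* = 1.960.
ME = 1.960·0.023963 = 0.04697.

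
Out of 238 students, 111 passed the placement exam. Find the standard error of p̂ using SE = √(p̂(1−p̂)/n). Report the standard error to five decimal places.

SE = 0.03234

Sample proportion p̂ = 111/238 = 0.46639.
p̂(1−p̂) = 0.46639·0.53361 = 0.248870.
Dividing by n and taking the root: √0.001045672 = 0.03234.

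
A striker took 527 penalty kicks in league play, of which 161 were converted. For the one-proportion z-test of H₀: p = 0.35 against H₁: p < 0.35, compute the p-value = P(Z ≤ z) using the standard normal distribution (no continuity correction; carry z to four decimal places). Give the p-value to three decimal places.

With x = 161 successes in n = 527, p̂ = 0.30550.
SE₀ = √(0.35·0.65/527) = 0.020777.
z = (p̂ − p₀)/SE = (161/527 − 0.35)/0.020777 ≈ -2.1416.
From the standard normal, P(Z ≤ z) = 0.016.

p-value = 0.016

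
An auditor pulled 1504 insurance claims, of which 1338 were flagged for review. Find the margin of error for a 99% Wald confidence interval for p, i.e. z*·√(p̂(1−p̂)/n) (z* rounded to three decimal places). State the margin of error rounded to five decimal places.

The sample proportion is 1338/1504 = 0.88963.
SE(p̂) = √(0.88963·0.11037/1504) = 0.008080.
z* = 2.576 at the 99% level.
So ME = 0.02081.

ME = 0.02081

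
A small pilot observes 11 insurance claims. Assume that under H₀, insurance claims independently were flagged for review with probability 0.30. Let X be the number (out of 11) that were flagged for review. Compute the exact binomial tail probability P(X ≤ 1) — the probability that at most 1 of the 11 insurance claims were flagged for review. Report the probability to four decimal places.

P = 0.1130

X is binomial with n = 11 and p = 0.30.
P(X ≤ 1) = C(11,0)·0.30^0·0.70^11 + C(11,1)·0.30^1·0.70^10.
= 0.019773 + 0.093217 = 0.1130.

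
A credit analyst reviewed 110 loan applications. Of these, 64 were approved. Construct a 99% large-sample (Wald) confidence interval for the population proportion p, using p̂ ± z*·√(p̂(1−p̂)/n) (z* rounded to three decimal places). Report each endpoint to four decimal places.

The sample proportion is 64/110 = 0.58182.
SE = √(p̂(1−p̂)/n) = √(0.243306/110) = 0.047031.
For 99% confidence, z* = 2.576.
Margin = 2.576·0.047031 = 0.12115.
Interval: 0.58182 ± 0.12115 → (0.4607, 0.7030).

(0.4607, 0.7030)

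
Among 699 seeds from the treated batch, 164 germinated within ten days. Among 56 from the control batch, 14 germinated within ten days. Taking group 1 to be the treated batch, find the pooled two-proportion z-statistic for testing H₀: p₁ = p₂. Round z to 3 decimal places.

z = -0.261

Sample proportions: p̂₁ = 164/699 = 0.23462 and p̂₂ = 14/56 = 0.25000.
Pooled p̂ = (164+14)/(699+56) = 178/755 = 0.23576.
SE = √[p̂(1−p̂)(1/n₁+1/n₂)] = √[0.23576·0.76424·(1/699+1/56)] ≈ 0.058951.
z = (p̂₁ − p̂₂)/SE = (0.23462 − 0.25000)/0.058951 = -0.01538/0.058951 = -0.261.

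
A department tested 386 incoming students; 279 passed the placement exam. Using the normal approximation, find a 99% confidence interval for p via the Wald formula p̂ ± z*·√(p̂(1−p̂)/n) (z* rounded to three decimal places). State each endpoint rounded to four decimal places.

The sample proportion is 279/386 = 0.72280.
SE = √(p̂(1−p̂)/n) = √(0.200361/386) = 0.022783.
z* = 2.576 at the 99% level.
Margin = 2.576·0.022783 = 0.05869.
Interval: 0.72280 ± 0.05869 → (0.6641, 0.7815).

(0.6641, 0.7815)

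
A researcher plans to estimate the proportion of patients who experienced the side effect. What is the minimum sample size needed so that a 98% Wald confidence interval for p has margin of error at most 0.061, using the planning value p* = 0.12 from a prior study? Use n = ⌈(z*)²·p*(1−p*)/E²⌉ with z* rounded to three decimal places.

z* = 2.326 at the 98% level.
p*(1−p*) = 0.12·0.88 = 0.1056.
(z*)²·p*(1−p*)/E² = 5.410276·0.1056/0.003721 = 153.541.
⌈153.541⌉ = 154.

n = 154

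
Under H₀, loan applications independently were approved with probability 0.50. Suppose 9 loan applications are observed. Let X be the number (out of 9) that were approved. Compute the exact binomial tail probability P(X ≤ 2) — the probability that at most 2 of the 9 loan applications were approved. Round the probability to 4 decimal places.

P = 0.0898

X is binomial with n = 9 and p = 0.50.
P(X ≤ 2) = C(9,0)·0.50^0·0.50^9 + C(9,1)·0.50^1·0.50^8 + C(9,2)·0.50^2·0.50^7.
= 0.001953 + 0.017578 + 0.070312 = 0.0898.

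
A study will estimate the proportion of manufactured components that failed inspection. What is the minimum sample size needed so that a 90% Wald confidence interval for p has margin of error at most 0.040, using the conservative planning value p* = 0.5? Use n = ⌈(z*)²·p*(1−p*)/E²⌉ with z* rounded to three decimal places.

n = 423

z* = 1.645 at the 90% level.
p*(1−p*) = 0.50·0.50 = 0.2500.
Required n before rounding: 2.706025 × 0.2500 / 0.040² = 422.816.
Rounding up, n = 423.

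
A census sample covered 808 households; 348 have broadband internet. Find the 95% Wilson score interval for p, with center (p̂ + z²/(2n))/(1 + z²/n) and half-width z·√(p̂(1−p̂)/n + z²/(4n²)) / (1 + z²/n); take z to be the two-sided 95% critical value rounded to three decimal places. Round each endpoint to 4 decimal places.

(0.3970, 0.4651)

Here p̂ = 348/808 = 0.43069 and z = 1.960 (z² = 3.841600).
Denominator 1 + z²/n = 1 + 3.841600/808 = 1.004754.
Adjusted center: (0.43069 + z²/(2n))/1.004754 = 0.43102.
Radicand: p̂(1−p̂)/n + z²/(4n²) = 0.000303461 + 0.000001471 = 0.000304932.
Half-width = z·√(radicand)/denom = 1.960·0.017462/1.004754 = 0.03406.
So the interval runs from 0.3970 to 0.4651.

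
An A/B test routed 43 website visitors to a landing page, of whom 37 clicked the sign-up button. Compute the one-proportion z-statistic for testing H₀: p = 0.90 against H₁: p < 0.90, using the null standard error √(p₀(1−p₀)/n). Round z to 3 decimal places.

z = -0.864

With x = 37 successes in n = 43, p̂ = 0.86047.
Under H₀, SE = √(p₀(1−p₀)/n) = √(0.90·0.10/43) = √0.002093023 = 0.045750.
z = (p̂ − p₀)/SE = (0.86047 − 0.90)/0.045750 = -0.864.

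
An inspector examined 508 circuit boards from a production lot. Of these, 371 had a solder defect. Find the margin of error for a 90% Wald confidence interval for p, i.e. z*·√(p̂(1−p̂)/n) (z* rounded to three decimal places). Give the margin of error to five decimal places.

With x = 371 successes in n = 508, p̂ = 0.73031.
Standard error of p̂: √(0.196955/508) = √0.000387707 = 0.019690.
For 90% confidence, z* = 1.645.
Margin of error = z*·SE = 1.645 × 0.019690 = 0.03239.

ME = 0.03239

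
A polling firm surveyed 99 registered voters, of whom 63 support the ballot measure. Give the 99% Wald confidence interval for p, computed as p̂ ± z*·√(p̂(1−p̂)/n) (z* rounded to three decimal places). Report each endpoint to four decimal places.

(0.5118, 0.7609)

p̂ = 63/99 = 0.63636.
Standard error of p̂: √(0.231405/99) = √0.002337424 = 0.048347.
For 99% confidence, z* = 2.576.
Margin = 2.576·0.048347 = 0.12454.
CI: 0.63636 ± 0.12454 = (0.5118, 0.7609).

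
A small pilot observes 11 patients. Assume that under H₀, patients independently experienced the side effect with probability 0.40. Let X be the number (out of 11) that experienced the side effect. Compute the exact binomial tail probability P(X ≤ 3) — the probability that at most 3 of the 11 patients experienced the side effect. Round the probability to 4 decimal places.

P = 0.2963

X is binomial with n = 11 and p = 0.40.
P(X ≤ 3) = C(11,0)·0.40^0·0.60^11 + C(11,1)·0.40^1·0.60^10 + C(11,2)·0.40^2·0.60^9 + C(11,3)·0.40^3·0.60^8.
= 0.003628 + 0.026605 + 0.088684 + 0.177367 = 0.2963.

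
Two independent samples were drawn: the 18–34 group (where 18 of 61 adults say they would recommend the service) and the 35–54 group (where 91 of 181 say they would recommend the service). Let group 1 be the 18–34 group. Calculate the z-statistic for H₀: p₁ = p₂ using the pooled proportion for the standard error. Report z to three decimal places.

z = -2.819

Sample proportions: p̂₁ = 18/61 = 0.29508 and p̂₂ = 91/181 = 0.50276.
Pooling: p̂ = 109/242 = 0.45041.
SE = √[p̂(1−p̂)(1/n₁+1/n₂)] = √[0.45041·0.54959·(1/61+1/181)] ≈ 0.073659.
z = -0.20768/0.073659 = -2.819.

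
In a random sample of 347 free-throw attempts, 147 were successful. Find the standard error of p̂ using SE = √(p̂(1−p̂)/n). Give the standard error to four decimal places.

SE = 0.0265

The sample proportion is 147/347 = 0.42363.
p̂(1−p̂) = 0.42363·0.57637 = 0.244168.
SE = √(0.244168/347) = √0.000703654 = 0.0265.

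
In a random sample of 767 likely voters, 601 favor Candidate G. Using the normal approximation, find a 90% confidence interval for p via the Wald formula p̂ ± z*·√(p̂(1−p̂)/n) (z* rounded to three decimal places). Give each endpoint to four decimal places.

p̂ = 601/767 = 0.78357.
SE = √(p̂(1−p̂)/n) = √(0.169587/767) = 0.014870.
z* = 1.645 at the 90% level.
Margin of error: 1.645 × 0.014870 = 0.02446.
Interval: 0.78357 ± 0.02446 → (0.7591, 0.8080).

(0.7591, 0.8080)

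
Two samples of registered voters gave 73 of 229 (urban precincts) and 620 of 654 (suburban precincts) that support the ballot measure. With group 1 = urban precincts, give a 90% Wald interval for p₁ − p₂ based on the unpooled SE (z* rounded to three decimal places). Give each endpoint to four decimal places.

p̂₁ = 73/229 = 0.31878, p̂₂ = 620/654 = 0.94801; p̂₁ − p̂₂ = -0.62923.
Unpooled SE = √(p̂₁(1−p̂₁)/n₁ + p̂₂(1−p̂₂)/n₂) = √(0.000948290 + 0.000075359) = 0.031995.
z* = 1.645 at the 90% level. Margin of error = 0.05263.
Interval: -0.62923 ± 0.05263 → (-0.6819, -0.5766).

(-0.6819, -0.5766)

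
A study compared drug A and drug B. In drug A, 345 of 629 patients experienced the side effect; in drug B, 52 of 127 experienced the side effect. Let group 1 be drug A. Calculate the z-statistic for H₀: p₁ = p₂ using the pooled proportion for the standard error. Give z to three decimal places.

p̂₁ = 345/629 = 0.54849, p̂₂ = 52/127 = 0.40945.
Pooled p̂ = (345+52)/(629+127) = 397/756 = 0.52513.
SE = √[p̂(1−p̂)(1/n₁+1/n₂)] = √[0.52513·0.47487·(1/629+1/127)] ≈ 0.048580.
z = 0.13904/0.048580 = 2.862.

z = 2.862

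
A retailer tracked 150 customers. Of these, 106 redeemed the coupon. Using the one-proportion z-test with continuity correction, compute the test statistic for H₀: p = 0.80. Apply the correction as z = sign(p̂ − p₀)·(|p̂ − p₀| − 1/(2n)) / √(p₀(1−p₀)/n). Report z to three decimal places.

p̂ = 106/150 = 0.70667. p̂ − p₀ = -0.093333.
Continuity correction 1/(2n) = 1/300 = 0.003333.
Corrected numerator: |-0.093333| − 0.003333 = 0.090000.
Null standard error: √(0.80·0.20/150) = √0.001066667 = 0.032660.
z = (−)0.090000/0.032660 = -2.756.

z = -2.756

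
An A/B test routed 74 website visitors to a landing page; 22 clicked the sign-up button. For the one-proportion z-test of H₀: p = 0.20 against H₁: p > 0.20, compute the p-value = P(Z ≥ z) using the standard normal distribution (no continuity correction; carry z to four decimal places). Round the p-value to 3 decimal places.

Sample proportion p̂ = 22/74 = 0.29730.
Null standard error: √(0.20·0.80/74) = √0.002162162 = 0.046499.
z = (p̂ − p₀)/SE = (22/74 − 0.20)/0.046499 ≈ 2.0925.
p-value = P(Z ≥ z) with z = 2.0925 → 0.018.

p-value = 0.018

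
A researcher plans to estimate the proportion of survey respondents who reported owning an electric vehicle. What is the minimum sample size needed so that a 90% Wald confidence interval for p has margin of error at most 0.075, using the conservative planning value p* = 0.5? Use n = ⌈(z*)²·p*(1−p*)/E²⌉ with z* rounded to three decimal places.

The 90% critical value is z* = 1.645.
p*(1−p*) = 0.2500.
(z*)²·p*(1−p*)/E² = 2.706025·0.2500/0.005625 = 120.268.
⌈120.268⌉ = 121.

n = 121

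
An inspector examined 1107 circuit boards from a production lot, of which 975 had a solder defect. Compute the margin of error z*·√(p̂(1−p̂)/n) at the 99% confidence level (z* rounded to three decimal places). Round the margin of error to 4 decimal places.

The sample proportion is 975/1107 = 0.88076.
Standard error of p̂: √(0.105023/1107) = √0.000094871 = 0.009740.
For 99% confidence, z* = 2.576.
Margin of error = z*·SE = 2.576 × 0.009740 = 0.0251.

ME = 0.0251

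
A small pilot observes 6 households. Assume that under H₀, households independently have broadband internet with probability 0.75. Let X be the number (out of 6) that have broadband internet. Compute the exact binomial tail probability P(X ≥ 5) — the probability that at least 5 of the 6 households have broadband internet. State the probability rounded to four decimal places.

X ~ Binomial(n=6, p=0.75).
P(X ≥ 5) = C(6,5)·0.75^5·0.25^1 + C(6,6)·0.75^6·0.25^0.
= 0.355957 + 0.177979 = 0.5339.

P = 0.5339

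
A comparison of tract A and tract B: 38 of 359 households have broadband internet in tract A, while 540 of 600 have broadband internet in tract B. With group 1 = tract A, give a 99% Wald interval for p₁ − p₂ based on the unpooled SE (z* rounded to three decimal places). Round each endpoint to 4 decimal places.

p̂₁ = 0.10585, p̂₂ = 0.90000, so the observed difference is -0.79415.
Unpooled SE = √(p̂₁(1−p̂₁)/n₁ + p̂₂(1−p̂₂)/n₂) = √(0.000263636 + 0.000150000) = 0.020338.
The 99% critical value is z* = 2.576. Margin = 2.576·0.020338 = 0.05239.
Interval: -0.79415 ± 0.05239 → (-0.8465, -0.7418).

(-0.8465, -0.7418)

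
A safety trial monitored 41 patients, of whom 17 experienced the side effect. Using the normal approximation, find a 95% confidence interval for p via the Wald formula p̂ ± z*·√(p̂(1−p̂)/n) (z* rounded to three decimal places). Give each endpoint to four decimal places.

(0.2638, 0.5654)

p̂ = 17/41 = 0.41463.
SE = √(p̂(1−p̂)/n) = √(0.242713/41) = 0.076940.
For 95% confidence, z* = 1.960.
Margin = 1.960·0.076940 = 0.15080.
So the interval runs from 0.2638 to 0.5654.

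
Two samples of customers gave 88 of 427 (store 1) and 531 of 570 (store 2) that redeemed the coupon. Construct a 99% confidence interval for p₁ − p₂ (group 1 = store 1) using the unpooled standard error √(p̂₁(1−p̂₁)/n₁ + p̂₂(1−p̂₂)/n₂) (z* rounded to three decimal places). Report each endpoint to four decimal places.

(-0.7828, -0.6682)

p̂₁ = 88/427 = 0.20609, p̂₂ = 531/570 = 0.93158; p̂₁ − p̂₂ = -0.72549.
Unpooled SE = √(p̂₁(1−p̂₁)/n₁ + p̂₂(1−p̂₂)/n₂) = √(0.000383176 + 0.000111824) = 0.022249.
The 99% critical value is z* = 2.576. Margin = 2.576·0.022249 = 0.05731.
Interval: -0.72549 ± 0.05731 → (-0.7828, -0.6682).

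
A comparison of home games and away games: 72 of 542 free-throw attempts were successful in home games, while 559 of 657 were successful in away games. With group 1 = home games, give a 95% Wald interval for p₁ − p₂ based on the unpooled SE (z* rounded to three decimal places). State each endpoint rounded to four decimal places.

(-0.7575, -0.6785)

p̂₁ = 0.13284, p̂₂ = 0.85084, so the observed difference is -0.71800.
Unpooled SE = √(p̂₁(1−p̂₁)/n₁ + p̂₂(1−p̂₂)/n₂) = √(0.000212536 + 0.000193171) = 0.020142.
z* = 1.960 at the 95% level. Margin of error = 0.03948.
So the interval runs from -0.7575 to -0.6785.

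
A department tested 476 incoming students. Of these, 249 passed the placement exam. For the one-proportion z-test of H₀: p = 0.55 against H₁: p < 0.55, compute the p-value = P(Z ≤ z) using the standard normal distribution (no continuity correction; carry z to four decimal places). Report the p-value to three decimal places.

p-value = 0.119

With x = 249 successes in n = 476, p̂ = 0.52311.
Null standard error: √(0.55·0.45/476) = √0.000519958 = 0.022803.
Test statistic (full precision, shown to 4 dp): z = (249/476 − 0.55)/SE₀ ≈ -1.1793.
From the standard normal, P(Z ≤ z) = 0.119.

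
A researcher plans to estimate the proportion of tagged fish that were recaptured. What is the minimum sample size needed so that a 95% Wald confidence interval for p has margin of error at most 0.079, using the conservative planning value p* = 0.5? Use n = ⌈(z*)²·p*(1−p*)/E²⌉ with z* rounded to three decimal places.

z* = 1.960 at the 95% level.
p*(1−p*) = 0.50·0.50 = 0.2500.
(z*)²·p*(1−p*)/E² = 3.841600·0.2500/0.006241 = 153.886.
Rounding up, n = 154.

n = 154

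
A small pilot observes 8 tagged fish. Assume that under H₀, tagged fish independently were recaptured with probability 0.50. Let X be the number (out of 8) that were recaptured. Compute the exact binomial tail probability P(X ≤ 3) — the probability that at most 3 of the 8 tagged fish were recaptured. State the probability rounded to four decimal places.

X is binomial with n = 8 and p = 0.50.
P(X ≤ 3) = C(8,0)·0.50^0·0.50^8 + C(8,1)·0.50^1·0.50^7 + C(8,2)·0.50^2·0.50^6 + C(8,3)·0.50^3·0.50^5.
= 0.003906 + 0.031250 + 0.109375 + 0.218750 = 0.3633.

P = 0.3633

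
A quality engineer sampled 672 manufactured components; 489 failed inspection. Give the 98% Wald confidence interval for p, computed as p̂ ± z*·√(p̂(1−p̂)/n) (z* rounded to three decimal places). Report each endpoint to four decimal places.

(0.6877, 0.7676)

p̂ = 489/672 = 0.72768.
Standard error of p̂: √(0.198162/672) = √0.000294885 = 0.017172.
The 98% critical value is z* = 2.326.
Margin = 2.326·0.017172 = 0.03994.
So the interval runs from 0.6877 to 0.7676.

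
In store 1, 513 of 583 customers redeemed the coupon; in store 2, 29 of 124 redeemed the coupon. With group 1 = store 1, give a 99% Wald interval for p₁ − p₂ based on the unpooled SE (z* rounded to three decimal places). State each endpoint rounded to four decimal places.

p̂₁ = 0.87993, p̂₂ = 0.23387, so the observed difference is 0.64606.
Unpooled SE = √(p̂₁(1−p̂₁)/n₁ + p̂₂(1−p̂₂)/n₂) = √(0.000181222 + 0.001444962) = 0.040326.
For 99% confidence, z* = 2.576. Margin of error = 0.10388.
So the interval runs from 0.5422 to 0.7499.

(0.5422, 0.7499)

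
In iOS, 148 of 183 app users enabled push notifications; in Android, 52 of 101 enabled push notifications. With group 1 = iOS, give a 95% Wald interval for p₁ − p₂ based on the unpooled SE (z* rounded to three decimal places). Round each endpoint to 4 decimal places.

(0.1810, 0.4068)

p̂₁ = 148/183 = 0.80874, p̂₂ = 52/101 = 0.51485; p̂₁ − p̂₂ = 0.29389.
SE = √(0.000845233 + 0.002473064) = √0.003318297 = 0.057605.
z* = 1.960 at the 95% level. Margin of error = 0.11291.
Interval: 0.29389 ± 0.11291 → (0.1810, 0.4068).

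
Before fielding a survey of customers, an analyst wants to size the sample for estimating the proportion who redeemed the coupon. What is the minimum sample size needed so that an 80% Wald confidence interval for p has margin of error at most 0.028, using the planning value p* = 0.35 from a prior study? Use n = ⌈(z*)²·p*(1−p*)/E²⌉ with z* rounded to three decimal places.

The 80% critical value is z* = 1.282.
p*(1−p*) = 0.35·0.65 = 0.2275.
Required n before rounding: 1.643524 × 0.2275 / 0.028² = 476.915.
Rounding up, n = 477.

n = 477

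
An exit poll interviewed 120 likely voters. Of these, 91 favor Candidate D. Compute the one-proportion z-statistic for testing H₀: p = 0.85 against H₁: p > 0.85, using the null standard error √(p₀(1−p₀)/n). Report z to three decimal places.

p̂ = 91/120 = 0.75833.
SE₀ = √(0.85·0.15/120) = 0.032596.
z = (p̂ − p₀)/SE = (0.75833 − 0.85)/0.032596 = -2.812.

z = -2.812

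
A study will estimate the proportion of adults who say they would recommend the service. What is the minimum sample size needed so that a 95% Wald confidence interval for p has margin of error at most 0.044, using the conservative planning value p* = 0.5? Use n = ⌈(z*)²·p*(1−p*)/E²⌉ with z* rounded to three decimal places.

n = 497

For 95% confidence, z* = 1.960.
p*(1−p*) = 0.2500.
(z*)²·p*(1−p*)/E² = 3.841600·0.2500/0.001936 = 496.074.
⌈496.074⌉ = 497.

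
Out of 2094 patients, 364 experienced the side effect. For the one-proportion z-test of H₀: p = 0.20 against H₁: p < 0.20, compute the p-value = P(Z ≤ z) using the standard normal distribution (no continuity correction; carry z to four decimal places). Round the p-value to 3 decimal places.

Sample proportion p̂ = 364/2094 = 0.17383.
Under H₀, SE = √(p₀(1−p₀)/n) = √(0.20·0.80/2094) = √0.000076409 = 0.008741.
z = (p̂ − p₀)/SE = (364/2094 − 0.20)/0.008741 ≈ -2.9939.
p-value = P(Z ≤ z) with z = -2.9939 → 0.001.

p-value = 0.001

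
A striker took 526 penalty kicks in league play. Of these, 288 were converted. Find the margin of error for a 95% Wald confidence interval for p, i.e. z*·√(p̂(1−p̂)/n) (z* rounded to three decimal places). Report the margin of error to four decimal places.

The sample proportion is 288/526 = 0.54753.
Standard error of p̂: √(0.247741/526) = √0.000470991 = 0.021702.
For 95% confidence, z* = 1.960.
Margin of error = z*·SE = 1.960 × 0.021702 = 0.0425.

ME = 0.0425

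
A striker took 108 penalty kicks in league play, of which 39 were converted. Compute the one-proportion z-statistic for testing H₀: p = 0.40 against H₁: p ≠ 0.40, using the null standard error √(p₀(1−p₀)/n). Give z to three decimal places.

p̂ = 39/108 = 0.36111.
SE₀ = √(0.40·0.60/108) = 0.047140.
z = (p̂ − p₀)/SE = (0.36111 − 0.40)/0.047140 = -0.825.

z = -0.825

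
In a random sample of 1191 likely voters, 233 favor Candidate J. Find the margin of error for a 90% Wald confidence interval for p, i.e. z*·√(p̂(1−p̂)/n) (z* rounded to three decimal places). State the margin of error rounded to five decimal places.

ME = 0.01891

Sample proportion p̂ = 233/1191 = 0.19563.
SE = √(p̂(1−p̂)/n) = √(0.157361/1191) = 0.011495.
The 90% critical value is z* = 1.645.
ME = 1.645·0.011495 = 0.01891.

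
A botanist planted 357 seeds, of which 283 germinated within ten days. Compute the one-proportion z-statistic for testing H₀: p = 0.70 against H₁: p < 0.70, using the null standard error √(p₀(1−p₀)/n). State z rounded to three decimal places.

z = 3.823

Sample proportion p̂ = 283/357 = 0.79272.
Under H₀, SE = √(p₀(1−p₀)/n) = √(0.70·0.30/357) = √0.000588235 = 0.024254.
Test statistic: z = 0.09272/0.024254 = 3.823.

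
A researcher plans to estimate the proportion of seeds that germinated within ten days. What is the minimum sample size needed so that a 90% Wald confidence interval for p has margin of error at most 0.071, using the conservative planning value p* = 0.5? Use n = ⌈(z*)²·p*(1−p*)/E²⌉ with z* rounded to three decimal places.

n = 135

The 90% critical value is z* = 1.645.
p*(1−p*) = 0.50·0.50 = 0.2500.
Required n before rounding: 2.706025 × 0.2500 / 0.071² = 134.201.
⌈134.201⌉ = 135.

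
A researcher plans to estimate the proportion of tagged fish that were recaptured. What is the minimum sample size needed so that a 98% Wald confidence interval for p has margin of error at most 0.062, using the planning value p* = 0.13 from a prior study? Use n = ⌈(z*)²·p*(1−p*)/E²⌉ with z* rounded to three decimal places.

n = 160

z* = 2.326 at the 98% level.
p*(1−p*) = 0.13·0.87 = 0.1131.
Required n before rounding: 5.410276 × 0.1131 / 0.062² = 159.184.
Rounding up, n = 160.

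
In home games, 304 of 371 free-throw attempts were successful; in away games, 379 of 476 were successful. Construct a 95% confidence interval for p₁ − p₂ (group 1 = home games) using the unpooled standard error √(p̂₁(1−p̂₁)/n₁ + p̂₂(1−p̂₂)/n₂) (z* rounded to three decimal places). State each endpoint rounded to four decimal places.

(-0.0301, 0.0765)

p̂₁ = 304/371 = 0.81941, p̂₂ = 379/476 = 0.79622; p̂₁ − p̂₂ = 0.02319.
Unpooled SE = √(p̂₁(1−p̂₁)/n₁ + p̂₂(1−p̂₂)/n₂) = √(0.000398866 + 0.000340871) = 0.027198.
For 95% confidence, z* = 1.960. Margin of error = 0.05331.
So the interval runs from -0.0301 to 0.0765.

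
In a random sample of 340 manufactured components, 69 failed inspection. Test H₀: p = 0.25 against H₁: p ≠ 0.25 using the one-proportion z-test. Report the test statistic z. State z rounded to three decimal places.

z = -2.004

Sample proportion p̂ = 69/340 = 0.20294.
Null standard error: √(0.25·0.75/340) = √0.000551471 = 0.023483.
z = (0.20294 − 0.25)/0.023483 = -0.04706/0.023483 = -2.004.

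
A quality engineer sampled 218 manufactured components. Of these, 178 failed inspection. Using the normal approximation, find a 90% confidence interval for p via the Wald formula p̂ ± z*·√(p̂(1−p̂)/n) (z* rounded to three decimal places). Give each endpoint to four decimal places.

(0.7734, 0.8596)

With x = 178 successes in n = 218, p̂ = 0.81651.
Standard error of p̂: √(0.149819/218) = √0.000687243 = 0.026215.
The 90% critical value is z* = 1.645.
Margin = 1.645·0.026215 = 0.04312.
So the interval runs from 0.7734 to 0.8596.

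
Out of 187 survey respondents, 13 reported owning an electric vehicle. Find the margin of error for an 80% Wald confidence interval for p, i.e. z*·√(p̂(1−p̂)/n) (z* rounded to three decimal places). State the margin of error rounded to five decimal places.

ME = 0.02384

p̂ = 13/187 = 0.06952.
Standard error of p̂: √(0.064686/187) = √0.000345914 = 0.018599.
The 80% critical value is z* = 1.282.
So ME = 0.02384.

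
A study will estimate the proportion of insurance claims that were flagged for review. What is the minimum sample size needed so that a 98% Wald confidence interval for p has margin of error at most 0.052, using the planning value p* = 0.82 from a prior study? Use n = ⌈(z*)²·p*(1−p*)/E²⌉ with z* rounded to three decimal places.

n = 296

z* = 2.326 at the 98% level.
p*(1−p*) = 0.82·0.18 = 0.1476.
(z*)²·p*(1−p*)/E² = 5.410276·0.1476/0.002704 = 295.324.
Rounding up, n = 296.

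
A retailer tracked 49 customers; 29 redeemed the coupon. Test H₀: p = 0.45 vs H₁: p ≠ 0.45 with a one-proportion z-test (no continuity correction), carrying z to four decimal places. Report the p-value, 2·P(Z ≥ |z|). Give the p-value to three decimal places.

p̂ = 29/49 = 0.59184.
Under H₀, SE = √(p₀(1−p₀)/n) = √(0.45·0.55/49) = √0.005051020 = 0.071071.
Test statistic (full precision, shown to 4 dp): z = (29/49 − 0.45)/SE₀ ≈ 1.9957.
p-value = 2·P(Z ≥ |z|) with z = 1.9957 → 0.046.

p-value = 0.046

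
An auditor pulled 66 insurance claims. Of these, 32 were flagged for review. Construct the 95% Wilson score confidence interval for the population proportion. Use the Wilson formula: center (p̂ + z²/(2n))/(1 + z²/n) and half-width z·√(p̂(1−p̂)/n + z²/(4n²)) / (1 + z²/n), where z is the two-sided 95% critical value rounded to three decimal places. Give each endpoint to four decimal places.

Here p̂ = 32/66 = 0.48485 and z = 1.960 (z² = 3.841600).
Denominator 1 + z²/n = 1 + 3.841600/66 = 1.058206.
Adjusted center: (0.48485 + z²/(2n))/1.058206 = 0.48568.
Radicand: p̂(1−p̂)/n + z²/(4n²) = 0.003784400 + 0.000220478 = 0.004004878.
Half-width = z·√(radicand)/denom = 1.960·0.063284/1.058206 = 0.11721.
So the interval runs from 0.3685 to 0.6029.

(0.3685, 0.6029)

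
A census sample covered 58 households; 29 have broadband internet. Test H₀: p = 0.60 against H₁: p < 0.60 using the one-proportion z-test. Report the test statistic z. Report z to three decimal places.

z = -1.555

With x = 29 successes in n = 58, p̂ = 0.50000.
Under H₀, SE = √(p₀(1−p₀)/n) = √(0.60·0.40/58) = √0.004137931 = 0.064327.
Test statistic: z = -0.10000/0.064327 = -1.555.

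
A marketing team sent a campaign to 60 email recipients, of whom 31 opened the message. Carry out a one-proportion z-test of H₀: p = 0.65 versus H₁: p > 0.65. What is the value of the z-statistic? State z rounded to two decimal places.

z = -2.17

The sample proportion is 31/60 = 0.51667.
Null standard error: √(0.65·0.35/60) = √0.003791667 = 0.061577.
z = (p̂ − p₀)/SE = (0.51667 − 0.65)/0.061577 = -2.17.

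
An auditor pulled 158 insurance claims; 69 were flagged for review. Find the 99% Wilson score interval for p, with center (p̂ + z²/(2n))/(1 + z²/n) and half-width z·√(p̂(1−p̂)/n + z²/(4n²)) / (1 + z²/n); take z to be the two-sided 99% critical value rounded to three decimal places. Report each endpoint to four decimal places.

Here p̂ = 69/158 = 0.43671 and z = 2.576 (z² = 6.635776).
Denominator 1 + z²/n = 1 + 6.635776/158 = 1.041999.
Center = (0.43671 + 0.020999)/1.041999 = 0.43926.
Radicand: p̂(1−p̂)/n + z²/(4n²) = 0.001556926 + 0.000066453 = 0.001623379.
Half-width = 2.576·√0.001623379/1.041999 = 0.09961.
So the interval runs from 0.3397 to 0.5389.

(0.3397, 0.5389)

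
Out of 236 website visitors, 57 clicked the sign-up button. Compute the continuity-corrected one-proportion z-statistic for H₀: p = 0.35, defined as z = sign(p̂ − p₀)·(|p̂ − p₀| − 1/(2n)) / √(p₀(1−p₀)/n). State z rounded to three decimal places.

Sample proportion p̂ = 57/236 = 0.24153. p̂ − p₀ = -0.108475.
Continuity correction 1/(2n) = 1/472 = 0.002119.
Corrected numerator: |-0.108475| − 0.002119 = 0.106356.
Null standard error: √(0.35·0.65/236) = √0.000963983 = 0.031048.
z = −0.106356/0.031048 = -3.426.

z = -3.426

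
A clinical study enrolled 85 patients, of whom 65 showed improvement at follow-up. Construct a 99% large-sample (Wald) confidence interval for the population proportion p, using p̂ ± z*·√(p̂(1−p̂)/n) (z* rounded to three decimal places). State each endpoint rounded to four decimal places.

(0.6462, 0.8832)

Sample proportion p̂ = 65/85 = 0.76471.
SE = √(p̂(1−p̂)/n) = √(0.179931/85) = 0.046009.
The 99% critical value is z* = 2.576.
Margin of error: 2.576 × 0.046009 = 0.11852.
CI: 0.76471 ± 0.11852 = (0.6462, 0.8832).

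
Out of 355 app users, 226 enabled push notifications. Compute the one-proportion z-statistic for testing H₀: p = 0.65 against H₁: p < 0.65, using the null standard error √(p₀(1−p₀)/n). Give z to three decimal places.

z = -0.529

p̂ = 226/355 = 0.63662.
Null standard error: √(0.65·0.35/355) = √0.000640845 = 0.025315.
z = (p̂ − p₀)/SE = (0.63662 − 0.65)/0.025315 = -0.529.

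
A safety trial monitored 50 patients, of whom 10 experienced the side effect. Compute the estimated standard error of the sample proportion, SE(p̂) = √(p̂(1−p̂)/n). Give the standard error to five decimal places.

SE = 0.05657

With x = 10 successes in n = 50, p̂ = 0.20000.
p̂(1−p̂) = 0.160000.
SE = √(0.160000/50) = 0.05657.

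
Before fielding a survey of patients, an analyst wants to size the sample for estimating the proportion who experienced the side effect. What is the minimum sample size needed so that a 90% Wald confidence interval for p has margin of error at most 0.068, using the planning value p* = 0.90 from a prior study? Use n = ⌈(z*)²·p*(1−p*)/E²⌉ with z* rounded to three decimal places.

For 90% confidence, z* = 1.645.
p*(1−p*) = 0.90·0.10 = 0.0900.
(z*)²·p*(1−p*)/E² = 2.706025·0.0900/0.004624 = 52.669.
⌈52.669⌉ = 53.

n = 53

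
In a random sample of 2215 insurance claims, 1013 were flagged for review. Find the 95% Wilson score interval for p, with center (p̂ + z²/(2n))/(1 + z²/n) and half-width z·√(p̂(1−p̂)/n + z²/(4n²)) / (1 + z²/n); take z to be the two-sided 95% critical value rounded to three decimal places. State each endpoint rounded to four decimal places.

Here p̂ = 1013/2215 = 0.45734 and z = 1.960 (z² = 3.841600).
1 + z²/n = 1.001734.
Adjusted center: (0.45734 + z²/(2n))/1.001734 = 0.45741.
Radicand: p̂(1−p̂)/n + z²/(4n²) = 0.000112045 + 0.000000196 = 0.000112241.
Half-width = 1.960·√0.000112241/1.001734 = 0.02073.
CI: 0.45741 ± 0.02073 = (0.4367, 0.4781).

(0.4367, 0.4781)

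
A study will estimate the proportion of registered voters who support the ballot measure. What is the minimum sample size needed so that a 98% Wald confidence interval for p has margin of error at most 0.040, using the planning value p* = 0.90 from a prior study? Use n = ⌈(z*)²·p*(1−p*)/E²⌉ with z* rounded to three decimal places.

For 98% confidence, z* = 2.326.
p*(1−p*) = 0.0900.
Required n before rounding: 5.410276 × 0.0900 / 0.040² = 304.328.
Rounding up, n = 305.

n = 305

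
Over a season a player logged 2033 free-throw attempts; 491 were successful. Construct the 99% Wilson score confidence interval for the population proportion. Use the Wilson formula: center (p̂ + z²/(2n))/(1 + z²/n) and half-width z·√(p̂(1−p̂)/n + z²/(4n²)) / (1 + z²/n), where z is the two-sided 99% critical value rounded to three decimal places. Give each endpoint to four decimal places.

(0.2179, 0.2668)

p̂ = 491/2033 = 0.24152; z = 2.576, so z² = 6.635776.
Denominator 1 + z²/n = 1 + 6.635776/2033 = 1.003264.
Adjusted center: (0.24152 + z²/(2n))/1.003264 = 0.24236.
Radicand: p̂(1−p̂)/n + z²/(4n²) = 0.000090106 + 0.000000401 = 0.000090507.
Half-width = 2.576·√0.000090507/1.003264 = 0.02443.
CI: 0.24236 ± 0.02443 = (0.2179, 0.2668).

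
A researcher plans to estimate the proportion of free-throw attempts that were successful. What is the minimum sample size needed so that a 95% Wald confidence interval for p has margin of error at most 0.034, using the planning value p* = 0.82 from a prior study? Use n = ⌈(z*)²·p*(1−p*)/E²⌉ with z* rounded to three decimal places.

n = 491

The 95% critical value is z* = 1.960.
p*(1−p*) = 0.1476.
(z*)²·p*(1−p*)/E² = 3.841600·0.1476/0.001156 = 490.502.
Rounding up, n = 491.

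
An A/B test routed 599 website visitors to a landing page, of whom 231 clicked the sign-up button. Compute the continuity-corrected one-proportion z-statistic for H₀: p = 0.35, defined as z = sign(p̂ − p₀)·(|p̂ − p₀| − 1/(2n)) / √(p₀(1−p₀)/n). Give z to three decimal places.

p̂ = 231/599 = 0.38564. p̂ − p₀ = 0.035643.
1/(2n) = 0.000835.
Corrected numerator: |0.035643| − 0.000835 = 0.034808.
Null standard error: √(0.35·0.65/599) = √0.000379800 = 0.019488.
z = (+)0.034808/0.019488 = 1.786.

z = 1.786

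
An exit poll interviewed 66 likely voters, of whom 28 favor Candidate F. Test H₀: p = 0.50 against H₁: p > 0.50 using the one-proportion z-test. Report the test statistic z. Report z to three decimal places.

z = -1.231

The sample proportion is 28/66 = 0.42424.
Under H₀, SE = √(p₀(1−p₀)/n) = √(0.50·0.50/66) = √0.003787879 = 0.061546.
z = (0.42424 − 0.50)/0.061546 = -0.07576/0.061546 = -1.231.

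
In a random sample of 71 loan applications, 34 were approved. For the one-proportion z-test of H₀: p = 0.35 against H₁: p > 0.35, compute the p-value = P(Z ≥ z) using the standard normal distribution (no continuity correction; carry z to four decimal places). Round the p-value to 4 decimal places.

p-value = 0.0114

The sample proportion is 34/71 = 0.47887.
Null standard error: √(0.35·0.65/71) = √0.003204225 = 0.056606.
z = (p̂ − p₀)/SE = (34/71 − 0.35)/0.056606 ≈ 2.2767.
p-value = P(Z ≥ z) with z = 2.2767 → 0.0114.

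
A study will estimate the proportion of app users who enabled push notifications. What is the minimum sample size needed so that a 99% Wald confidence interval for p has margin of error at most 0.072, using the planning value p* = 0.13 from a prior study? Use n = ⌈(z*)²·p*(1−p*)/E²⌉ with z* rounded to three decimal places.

The 99% critical value is z* = 2.576.
p*(1−p*) = 0.13·0.87 = 0.1131.
(z*)²·p*(1−p*)/E² = 6.635776·0.1131/0.005184 = 144.774.
⌈144.774⌉ = 145.

n = 145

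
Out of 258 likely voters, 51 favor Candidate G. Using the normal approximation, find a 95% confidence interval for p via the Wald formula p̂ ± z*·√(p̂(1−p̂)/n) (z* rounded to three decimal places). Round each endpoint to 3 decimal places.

With x = 51 successes in n = 258, p̂ = 0.19767.
SE = √(p̂(1−p̂)/n) = √(0.158599/258) = 0.024794.
z* = 1.960 at the 95% level.
Margin of error: 1.960 × 0.024794 = 0.04860.
CI: 0.19767 ± 0.04860 = (0.149, 0.246).

(0.149, 0.246)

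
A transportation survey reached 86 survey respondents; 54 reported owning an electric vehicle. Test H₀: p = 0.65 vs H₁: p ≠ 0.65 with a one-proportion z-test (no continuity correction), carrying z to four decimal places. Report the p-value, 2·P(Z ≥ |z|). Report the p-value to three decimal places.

With x = 54 successes in n = 86, p̂ = 0.62791.
Null standard error: √(0.65·0.35/86) = √0.002645349 = 0.051433.
Test statistic (full precision, shown to 4 dp): z = (54/86 − 0.65)/SE₀ ≈ -0.4295.
p-value = 2·P(Z ≥ |z|) with z = -0.4295 → 0.668.

p-value = 0.668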